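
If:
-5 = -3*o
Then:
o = 5/3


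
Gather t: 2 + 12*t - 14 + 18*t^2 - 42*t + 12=18*t^2 - 30*t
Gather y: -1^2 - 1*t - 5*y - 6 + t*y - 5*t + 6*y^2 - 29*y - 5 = -6*t + 6*y^2 + y*(t - 34) - 12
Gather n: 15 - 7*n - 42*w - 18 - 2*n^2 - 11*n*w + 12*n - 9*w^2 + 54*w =-2*n^2 + n*(5 - 11*w) - 9*w^2 + 12*w - 3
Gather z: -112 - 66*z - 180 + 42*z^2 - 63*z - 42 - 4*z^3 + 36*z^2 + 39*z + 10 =-4*z^3 + 78*z^2 - 90*z - 324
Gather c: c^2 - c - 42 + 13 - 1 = c^2 - c - 30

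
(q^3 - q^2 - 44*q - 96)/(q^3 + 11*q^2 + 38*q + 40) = (q^2 - 5*q - 24)/(q^2 + 7*q + 10)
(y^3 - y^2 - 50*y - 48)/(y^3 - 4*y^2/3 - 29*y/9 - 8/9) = 9*(y^2 - 2*y - 48)/(9*y^2 - 21*y - 8)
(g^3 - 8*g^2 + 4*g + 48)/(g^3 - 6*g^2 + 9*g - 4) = (g^2 - 4*g - 12)/(g^2 - 2*g + 1)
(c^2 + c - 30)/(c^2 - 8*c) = (c^2 + c - 30)/(c*(c - 8))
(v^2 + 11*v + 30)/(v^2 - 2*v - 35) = (v + 6)/(v - 7)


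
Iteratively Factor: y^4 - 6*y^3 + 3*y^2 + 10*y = (y + 1)*(y^3 - 7*y^2 + 10*y) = y*(y + 1)*(y^2 - 7*y + 10) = y*(y - 2)*(y + 1)*(y - 5)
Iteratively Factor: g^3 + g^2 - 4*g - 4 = (g + 2)*(g^2 - g - 2) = (g + 1)*(g + 2)*(g - 2)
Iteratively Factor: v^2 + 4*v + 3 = (v + 3)*(v + 1)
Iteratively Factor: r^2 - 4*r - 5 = (r + 1)*(r - 5)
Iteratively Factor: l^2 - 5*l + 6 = (l - 2)*(l - 3)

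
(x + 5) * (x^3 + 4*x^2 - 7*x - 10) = x^4 + 9*x^3 + 13*x^2 - 45*x - 50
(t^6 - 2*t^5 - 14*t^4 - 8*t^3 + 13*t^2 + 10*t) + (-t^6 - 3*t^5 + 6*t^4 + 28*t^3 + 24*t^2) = -5*t^5 - 8*t^4 + 20*t^3 + 37*t^2 + 10*t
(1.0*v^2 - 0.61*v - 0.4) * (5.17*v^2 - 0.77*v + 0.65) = 5.17*v^4 - 3.9237*v^3 - 0.9483*v^2 - 0.0885*v - 0.26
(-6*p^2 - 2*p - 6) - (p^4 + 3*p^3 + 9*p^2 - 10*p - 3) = -p^4 - 3*p^3 - 15*p^2 + 8*p - 3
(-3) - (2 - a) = a - 5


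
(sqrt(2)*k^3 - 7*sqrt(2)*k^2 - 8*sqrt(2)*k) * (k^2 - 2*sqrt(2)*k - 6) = sqrt(2)*k^5 - 7*sqrt(2)*k^4 - 4*k^4 - 14*sqrt(2)*k^3 + 28*k^3 + 32*k^2 + 42*sqrt(2)*k^2 + 48*sqrt(2)*k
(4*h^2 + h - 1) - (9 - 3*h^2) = 7*h^2 + h - 10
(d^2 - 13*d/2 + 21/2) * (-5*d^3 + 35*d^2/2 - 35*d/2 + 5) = -5*d^5 + 50*d^4 - 735*d^3/4 + 605*d^2/2 - 865*d/4 + 105/2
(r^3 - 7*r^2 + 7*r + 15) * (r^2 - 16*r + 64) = r^5 - 23*r^4 + 183*r^3 - 545*r^2 + 208*r + 960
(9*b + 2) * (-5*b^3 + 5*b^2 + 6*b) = -45*b^4 + 35*b^3 + 64*b^2 + 12*b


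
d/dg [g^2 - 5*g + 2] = 2*g - 5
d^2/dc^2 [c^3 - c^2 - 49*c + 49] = 6*c - 2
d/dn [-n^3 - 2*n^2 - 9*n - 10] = -3*n^2 - 4*n - 9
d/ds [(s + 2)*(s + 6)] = 2*s + 8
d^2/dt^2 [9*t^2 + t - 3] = 18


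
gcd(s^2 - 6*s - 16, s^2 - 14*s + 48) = s - 8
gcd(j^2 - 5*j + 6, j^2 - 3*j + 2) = j - 2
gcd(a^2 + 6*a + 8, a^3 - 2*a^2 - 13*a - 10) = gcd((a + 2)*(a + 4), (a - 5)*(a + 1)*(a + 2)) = a + 2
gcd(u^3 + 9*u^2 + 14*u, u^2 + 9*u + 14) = u^2 + 9*u + 14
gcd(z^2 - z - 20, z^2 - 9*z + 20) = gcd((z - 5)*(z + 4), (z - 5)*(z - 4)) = z - 5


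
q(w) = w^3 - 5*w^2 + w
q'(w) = 3*w^2 - 10*w + 1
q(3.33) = -15.19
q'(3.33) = 0.97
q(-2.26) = -39.34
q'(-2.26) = 38.92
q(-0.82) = -4.73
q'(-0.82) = 11.22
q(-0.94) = -6.19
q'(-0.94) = 13.05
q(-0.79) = -4.40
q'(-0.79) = 10.77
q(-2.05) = -31.68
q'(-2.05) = 34.11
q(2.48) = -13.02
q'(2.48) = -5.35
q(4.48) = -5.96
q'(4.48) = 16.41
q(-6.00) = -402.00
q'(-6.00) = 169.00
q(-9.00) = -1143.00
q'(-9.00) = 334.00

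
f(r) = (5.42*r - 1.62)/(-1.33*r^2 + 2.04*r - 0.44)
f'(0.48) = 9.46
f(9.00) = -0.53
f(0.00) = 3.68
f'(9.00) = 0.07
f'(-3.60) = 0.18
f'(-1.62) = 0.51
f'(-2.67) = 0.27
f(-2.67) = 1.05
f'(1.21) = 950.67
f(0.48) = 4.22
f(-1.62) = 1.44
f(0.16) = 5.10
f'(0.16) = 19.04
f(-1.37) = 1.58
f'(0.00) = 4.75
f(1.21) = 60.85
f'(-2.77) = 0.26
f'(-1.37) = 0.62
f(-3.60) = 0.84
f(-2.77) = 1.02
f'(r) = (2.66*r - 2.04)*(5.42*r - 1.62)/(-1.33*r^2 + 2.04*r - 0.44)^2 + 5.42/(-1.33*r^2 + 2.04*r - 0.44)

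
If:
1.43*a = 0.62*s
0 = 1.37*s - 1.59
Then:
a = 0.50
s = 1.16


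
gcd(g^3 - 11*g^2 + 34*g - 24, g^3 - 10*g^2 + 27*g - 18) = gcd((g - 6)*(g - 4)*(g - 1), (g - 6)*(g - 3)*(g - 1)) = g^2 - 7*g + 6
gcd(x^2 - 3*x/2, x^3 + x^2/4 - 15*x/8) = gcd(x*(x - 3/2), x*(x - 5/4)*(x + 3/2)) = x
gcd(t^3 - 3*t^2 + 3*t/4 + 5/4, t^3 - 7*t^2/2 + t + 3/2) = t^2 - t/2 - 1/2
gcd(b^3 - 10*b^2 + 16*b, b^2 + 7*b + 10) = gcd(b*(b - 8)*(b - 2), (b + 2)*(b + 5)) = 1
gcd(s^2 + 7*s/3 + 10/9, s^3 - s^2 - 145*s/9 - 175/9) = s + 5/3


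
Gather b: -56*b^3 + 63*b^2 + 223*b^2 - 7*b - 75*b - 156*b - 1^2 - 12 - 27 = -56*b^3 + 286*b^2 - 238*b - 40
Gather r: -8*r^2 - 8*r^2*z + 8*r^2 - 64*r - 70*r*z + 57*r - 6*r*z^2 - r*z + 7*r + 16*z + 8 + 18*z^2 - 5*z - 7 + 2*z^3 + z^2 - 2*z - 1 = -8*r^2*z + r*(-6*z^2 - 71*z) + 2*z^3 + 19*z^2 + 9*z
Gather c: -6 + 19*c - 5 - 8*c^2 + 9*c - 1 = -8*c^2 + 28*c - 12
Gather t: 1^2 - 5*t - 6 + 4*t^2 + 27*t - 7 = 4*t^2 + 22*t - 12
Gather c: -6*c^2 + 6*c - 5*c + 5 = -6*c^2 + c + 5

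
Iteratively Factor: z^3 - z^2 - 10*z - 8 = (z - 4)*(z^2 + 3*z + 2) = (z - 4)*(z + 1)*(z + 2)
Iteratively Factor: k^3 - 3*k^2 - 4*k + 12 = (k + 2)*(k^2 - 5*k + 6) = (k - 3)*(k + 2)*(k - 2)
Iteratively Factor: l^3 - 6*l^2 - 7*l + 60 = (l - 4)*(l^2 - 2*l - 15) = (l - 4)*(l + 3)*(l - 5)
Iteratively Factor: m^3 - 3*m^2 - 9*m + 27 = (m + 3)*(m^2 - 6*m + 9) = (m - 3)*(m + 3)*(m - 3)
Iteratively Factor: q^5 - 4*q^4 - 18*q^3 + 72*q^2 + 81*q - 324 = (q - 3)*(q^4 - q^3 - 21*q^2 + 9*q + 108) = (q - 4)*(q - 3)*(q^3 + 3*q^2 - 9*q - 27) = (q - 4)*(q - 3)*(q + 3)*(q^2 - 9) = (q - 4)*(q - 3)*(q + 3)^2*(q - 3)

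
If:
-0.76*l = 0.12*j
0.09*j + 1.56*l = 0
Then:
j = 0.00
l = 0.00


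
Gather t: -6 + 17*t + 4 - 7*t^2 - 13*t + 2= -7*t^2 + 4*t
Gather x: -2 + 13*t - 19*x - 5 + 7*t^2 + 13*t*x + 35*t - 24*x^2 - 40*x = 7*t^2 + 48*t - 24*x^2 + x*(13*t - 59) - 7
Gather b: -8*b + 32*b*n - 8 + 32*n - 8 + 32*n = b*(32*n - 8) + 64*n - 16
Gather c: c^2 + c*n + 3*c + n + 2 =c^2 + c*(n + 3) + n + 2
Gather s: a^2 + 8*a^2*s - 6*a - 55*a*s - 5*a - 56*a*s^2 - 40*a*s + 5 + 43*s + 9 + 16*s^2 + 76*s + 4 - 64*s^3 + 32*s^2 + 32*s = a^2 - 11*a - 64*s^3 + s^2*(48 - 56*a) + s*(8*a^2 - 95*a + 151) + 18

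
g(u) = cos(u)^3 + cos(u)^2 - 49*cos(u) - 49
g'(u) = -3*sin(u)*cos(u)^2 - 2*sin(u)*cos(u) + 49*sin(u)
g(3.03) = -0.30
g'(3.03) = 5.35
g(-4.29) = -28.81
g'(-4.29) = 44.98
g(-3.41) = -1.72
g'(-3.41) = 12.77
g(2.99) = -0.55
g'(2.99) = 7.26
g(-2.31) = -15.84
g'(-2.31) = -36.20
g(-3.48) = -2.73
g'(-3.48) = 16.01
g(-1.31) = -61.55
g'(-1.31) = -46.65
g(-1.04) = -73.42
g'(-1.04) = -40.72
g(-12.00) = -89.04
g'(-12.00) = 24.24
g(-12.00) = -89.04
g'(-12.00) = 24.24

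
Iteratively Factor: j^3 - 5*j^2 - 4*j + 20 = (j - 2)*(j^2 - 3*j - 10) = (j - 2)*(j + 2)*(j - 5)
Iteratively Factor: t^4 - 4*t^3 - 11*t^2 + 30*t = (t - 2)*(t^3 - 2*t^2 - 15*t) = t*(t - 2)*(t^2 - 2*t - 15) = t*(t - 2)*(t + 3)*(t - 5)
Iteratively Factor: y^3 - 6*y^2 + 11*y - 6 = (y - 3)*(y^2 - 3*y + 2) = (y - 3)*(y - 2)*(y - 1)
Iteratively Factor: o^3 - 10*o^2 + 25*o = (o - 5)*(o^2 - 5*o) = o*(o - 5)*(o - 5)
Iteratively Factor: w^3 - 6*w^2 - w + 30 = (w - 3)*(w^2 - 3*w - 10) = (w - 5)*(w - 3)*(w + 2)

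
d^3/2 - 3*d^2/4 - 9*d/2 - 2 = (d/2 + 1)*(d - 4)*(d + 1/2)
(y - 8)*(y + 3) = y^2 - 5*y - 24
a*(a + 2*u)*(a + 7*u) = a^3 + 9*a^2*u + 14*a*u^2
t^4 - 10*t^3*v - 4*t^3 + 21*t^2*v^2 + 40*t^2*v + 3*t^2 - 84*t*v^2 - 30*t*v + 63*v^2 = (t - 3)*(t - 1)*(t - 7*v)*(t - 3*v)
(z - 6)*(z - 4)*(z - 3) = z^3 - 13*z^2 + 54*z - 72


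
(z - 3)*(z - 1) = z^2 - 4*z + 3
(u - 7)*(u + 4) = u^2 - 3*u - 28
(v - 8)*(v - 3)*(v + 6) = v^3 - 5*v^2 - 42*v + 144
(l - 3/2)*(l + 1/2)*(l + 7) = l^3 + 6*l^2 - 31*l/4 - 21/4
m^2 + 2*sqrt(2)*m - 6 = (m - sqrt(2))*(m + 3*sqrt(2))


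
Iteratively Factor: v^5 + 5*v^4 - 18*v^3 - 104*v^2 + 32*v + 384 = (v - 4)*(v^4 + 9*v^3 + 18*v^2 - 32*v - 96) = (v - 4)*(v + 4)*(v^3 + 5*v^2 - 2*v - 24) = (v - 4)*(v - 2)*(v + 4)*(v^2 + 7*v + 12) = (v - 4)*(v - 2)*(v + 3)*(v + 4)*(v + 4)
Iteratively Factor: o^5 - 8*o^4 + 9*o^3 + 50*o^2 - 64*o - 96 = (o - 4)*(o^4 - 4*o^3 - 7*o^2 + 22*o + 24) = (o - 4)*(o + 2)*(o^3 - 6*o^2 + 5*o + 12) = (o - 4)^2*(o + 2)*(o^2 - 2*o - 3) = (o - 4)^2*(o - 3)*(o + 2)*(o + 1)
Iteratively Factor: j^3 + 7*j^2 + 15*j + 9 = (j + 3)*(j^2 + 4*j + 3) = (j + 3)^2*(j + 1)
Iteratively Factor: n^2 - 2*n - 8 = (n - 4)*(n + 2)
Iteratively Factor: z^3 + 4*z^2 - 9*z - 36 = (z + 3)*(z^2 + z - 12) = (z - 3)*(z + 3)*(z + 4)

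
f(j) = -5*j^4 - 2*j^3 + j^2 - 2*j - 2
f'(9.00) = -15050.00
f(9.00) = -34202.00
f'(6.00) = -4526.00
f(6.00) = -6890.00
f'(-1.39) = 37.34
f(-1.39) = -10.58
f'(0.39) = -3.32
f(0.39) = -2.86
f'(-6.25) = 4633.94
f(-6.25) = -7091.55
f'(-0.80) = 2.80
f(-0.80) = -0.78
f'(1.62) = -99.54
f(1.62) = -45.56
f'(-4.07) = 1238.85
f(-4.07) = -1214.44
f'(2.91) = -539.83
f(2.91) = -407.18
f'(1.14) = -37.15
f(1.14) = -14.39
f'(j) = -20*j^3 - 6*j^2 + 2*j - 2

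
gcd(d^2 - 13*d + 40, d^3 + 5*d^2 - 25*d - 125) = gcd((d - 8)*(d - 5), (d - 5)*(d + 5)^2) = d - 5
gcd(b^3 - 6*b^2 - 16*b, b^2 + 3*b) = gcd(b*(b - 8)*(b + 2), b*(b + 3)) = b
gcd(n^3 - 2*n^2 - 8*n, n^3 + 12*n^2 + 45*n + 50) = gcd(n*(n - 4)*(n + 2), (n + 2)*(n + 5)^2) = n + 2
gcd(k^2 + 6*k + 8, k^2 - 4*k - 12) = k + 2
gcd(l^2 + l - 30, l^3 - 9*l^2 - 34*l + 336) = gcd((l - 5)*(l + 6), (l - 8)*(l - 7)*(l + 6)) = l + 6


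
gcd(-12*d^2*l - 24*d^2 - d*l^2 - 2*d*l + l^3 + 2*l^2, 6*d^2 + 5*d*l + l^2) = 3*d + l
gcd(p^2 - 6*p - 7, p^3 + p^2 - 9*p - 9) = p + 1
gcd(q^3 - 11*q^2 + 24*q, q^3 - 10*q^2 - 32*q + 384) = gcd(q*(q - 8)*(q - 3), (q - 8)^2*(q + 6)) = q - 8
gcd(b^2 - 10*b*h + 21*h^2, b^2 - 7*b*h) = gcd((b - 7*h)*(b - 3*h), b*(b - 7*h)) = b - 7*h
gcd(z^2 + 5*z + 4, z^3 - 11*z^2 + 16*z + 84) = 1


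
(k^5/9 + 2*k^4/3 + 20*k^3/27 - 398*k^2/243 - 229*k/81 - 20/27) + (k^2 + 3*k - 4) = k^5/9 + 2*k^4/3 + 20*k^3/27 - 155*k^2/243 + 14*k/81 - 128/27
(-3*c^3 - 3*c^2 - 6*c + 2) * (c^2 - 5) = -3*c^5 - 3*c^4 + 9*c^3 + 17*c^2 + 30*c - 10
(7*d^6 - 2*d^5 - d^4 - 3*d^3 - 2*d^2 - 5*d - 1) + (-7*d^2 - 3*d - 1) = 7*d^6 - 2*d^5 - d^4 - 3*d^3 - 9*d^2 - 8*d - 2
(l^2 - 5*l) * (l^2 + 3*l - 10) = l^4 - 2*l^3 - 25*l^2 + 50*l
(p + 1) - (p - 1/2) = 3/2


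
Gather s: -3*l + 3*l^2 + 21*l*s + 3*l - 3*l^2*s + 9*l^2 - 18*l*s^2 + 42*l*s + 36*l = 12*l^2 - 18*l*s^2 + 36*l + s*(-3*l^2 + 63*l)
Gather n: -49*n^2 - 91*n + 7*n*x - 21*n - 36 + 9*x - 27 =-49*n^2 + n*(7*x - 112) + 9*x - 63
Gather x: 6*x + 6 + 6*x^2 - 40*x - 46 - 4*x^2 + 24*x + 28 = 2*x^2 - 10*x - 12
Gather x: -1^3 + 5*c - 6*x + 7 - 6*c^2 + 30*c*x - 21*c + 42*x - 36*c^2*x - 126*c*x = -6*c^2 - 16*c + x*(-36*c^2 - 96*c + 36) + 6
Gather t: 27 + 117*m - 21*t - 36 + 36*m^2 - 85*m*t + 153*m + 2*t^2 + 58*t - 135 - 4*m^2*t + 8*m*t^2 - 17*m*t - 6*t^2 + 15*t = 36*m^2 + 270*m + t^2*(8*m - 4) + t*(-4*m^2 - 102*m + 52) - 144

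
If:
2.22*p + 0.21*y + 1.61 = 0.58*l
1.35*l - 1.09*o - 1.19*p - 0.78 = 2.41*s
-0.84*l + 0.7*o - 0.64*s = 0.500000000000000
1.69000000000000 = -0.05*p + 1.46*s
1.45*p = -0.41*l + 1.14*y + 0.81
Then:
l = -21.23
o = -23.85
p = -4.89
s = 0.99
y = -14.57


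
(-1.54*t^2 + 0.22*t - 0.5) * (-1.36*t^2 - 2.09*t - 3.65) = 2.0944*t^4 + 2.9194*t^3 + 5.8412*t^2 + 0.242*t + 1.825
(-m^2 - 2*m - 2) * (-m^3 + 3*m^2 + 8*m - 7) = m^5 - m^4 - 12*m^3 - 15*m^2 - 2*m + 14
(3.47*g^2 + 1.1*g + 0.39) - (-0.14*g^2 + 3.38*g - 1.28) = 3.61*g^2 - 2.28*g + 1.67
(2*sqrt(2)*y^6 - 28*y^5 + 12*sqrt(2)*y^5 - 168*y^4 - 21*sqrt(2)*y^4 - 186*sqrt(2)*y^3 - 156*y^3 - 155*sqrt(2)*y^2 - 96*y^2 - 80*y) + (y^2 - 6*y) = 2*sqrt(2)*y^6 - 28*y^5 + 12*sqrt(2)*y^5 - 168*y^4 - 21*sqrt(2)*y^4 - 186*sqrt(2)*y^3 - 156*y^3 - 155*sqrt(2)*y^2 - 95*y^2 - 86*y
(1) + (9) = 10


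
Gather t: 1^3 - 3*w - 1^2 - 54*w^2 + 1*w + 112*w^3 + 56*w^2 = 112*w^3 + 2*w^2 - 2*w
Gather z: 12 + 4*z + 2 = 4*z + 14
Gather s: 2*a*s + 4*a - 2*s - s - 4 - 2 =4*a + s*(2*a - 3) - 6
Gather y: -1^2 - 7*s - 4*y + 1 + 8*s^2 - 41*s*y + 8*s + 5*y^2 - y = 8*s^2 + s + 5*y^2 + y*(-41*s - 5)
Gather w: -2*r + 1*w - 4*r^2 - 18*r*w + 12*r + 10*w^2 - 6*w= -4*r^2 + 10*r + 10*w^2 + w*(-18*r - 5)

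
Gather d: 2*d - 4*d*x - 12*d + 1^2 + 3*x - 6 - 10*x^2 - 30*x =d*(-4*x - 10) - 10*x^2 - 27*x - 5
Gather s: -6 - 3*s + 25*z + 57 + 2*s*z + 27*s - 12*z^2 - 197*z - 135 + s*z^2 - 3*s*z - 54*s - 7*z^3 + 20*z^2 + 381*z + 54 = s*(z^2 - z - 30) - 7*z^3 + 8*z^2 + 209*z - 30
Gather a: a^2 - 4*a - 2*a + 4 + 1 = a^2 - 6*a + 5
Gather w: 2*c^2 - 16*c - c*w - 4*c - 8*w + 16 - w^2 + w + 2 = 2*c^2 - 20*c - w^2 + w*(-c - 7) + 18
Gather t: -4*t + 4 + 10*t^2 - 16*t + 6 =10*t^2 - 20*t + 10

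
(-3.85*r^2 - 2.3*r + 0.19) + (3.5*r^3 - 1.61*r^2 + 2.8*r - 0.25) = 3.5*r^3 - 5.46*r^2 + 0.5*r - 0.06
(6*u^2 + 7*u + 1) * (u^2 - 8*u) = 6*u^4 - 41*u^3 - 55*u^2 - 8*u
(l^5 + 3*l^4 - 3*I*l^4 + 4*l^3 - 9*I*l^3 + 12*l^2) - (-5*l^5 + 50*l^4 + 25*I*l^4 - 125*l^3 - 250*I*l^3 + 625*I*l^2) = 6*l^5 - 47*l^4 - 28*I*l^4 + 129*l^3 + 241*I*l^3 + 12*l^2 - 625*I*l^2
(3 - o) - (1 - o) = 2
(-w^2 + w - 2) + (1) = -w^2 + w - 1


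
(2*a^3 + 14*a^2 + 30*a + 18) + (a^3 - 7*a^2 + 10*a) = 3*a^3 + 7*a^2 + 40*a + 18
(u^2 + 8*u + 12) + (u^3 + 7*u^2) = u^3 + 8*u^2 + 8*u + 12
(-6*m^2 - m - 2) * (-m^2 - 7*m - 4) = 6*m^4 + 43*m^3 + 33*m^2 + 18*m + 8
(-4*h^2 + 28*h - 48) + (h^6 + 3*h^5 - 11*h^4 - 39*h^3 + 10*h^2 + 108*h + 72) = h^6 + 3*h^5 - 11*h^4 - 39*h^3 + 6*h^2 + 136*h + 24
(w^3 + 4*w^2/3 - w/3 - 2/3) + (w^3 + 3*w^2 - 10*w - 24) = 2*w^3 + 13*w^2/3 - 31*w/3 - 74/3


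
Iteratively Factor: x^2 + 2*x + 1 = (x + 1)*(x + 1)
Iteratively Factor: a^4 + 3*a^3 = (a)*(a^3 + 3*a^2) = a*(a + 3)*(a^2) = a^2*(a + 3)*(a)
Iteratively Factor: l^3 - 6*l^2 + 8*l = (l - 4)*(l^2 - 2*l) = l*(l - 4)*(l - 2)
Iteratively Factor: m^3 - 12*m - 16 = (m + 2)*(m^2 - 2*m - 8) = (m - 4)*(m + 2)*(m + 2)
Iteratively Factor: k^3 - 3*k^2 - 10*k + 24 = (k - 2)*(k^2 - k - 12) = (k - 4)*(k - 2)*(k + 3)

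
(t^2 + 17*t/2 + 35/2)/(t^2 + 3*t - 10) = (t + 7/2)/(t - 2)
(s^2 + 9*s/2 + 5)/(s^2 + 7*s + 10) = (s + 5/2)/(s + 5)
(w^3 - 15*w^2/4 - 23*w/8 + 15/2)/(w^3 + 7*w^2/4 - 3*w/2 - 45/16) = 2*(w - 4)/(2*w + 3)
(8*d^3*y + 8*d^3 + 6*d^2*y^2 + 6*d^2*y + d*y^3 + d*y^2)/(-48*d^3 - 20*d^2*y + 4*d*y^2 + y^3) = d*(4*d*y + 4*d + y^2 + y)/(-24*d^2 + 2*d*y + y^2)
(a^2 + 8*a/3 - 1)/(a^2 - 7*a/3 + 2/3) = (a + 3)/(a - 2)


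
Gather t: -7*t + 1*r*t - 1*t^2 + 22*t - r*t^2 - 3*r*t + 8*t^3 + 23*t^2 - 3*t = 8*t^3 + t^2*(22 - r) + t*(12 - 2*r)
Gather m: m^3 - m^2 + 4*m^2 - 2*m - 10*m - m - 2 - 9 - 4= m^3 + 3*m^2 - 13*m - 15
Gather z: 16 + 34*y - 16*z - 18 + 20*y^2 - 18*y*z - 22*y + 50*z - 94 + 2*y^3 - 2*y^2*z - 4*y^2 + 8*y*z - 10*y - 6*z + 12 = 2*y^3 + 16*y^2 + 2*y + z*(-2*y^2 - 10*y + 28) - 84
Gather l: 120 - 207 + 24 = -63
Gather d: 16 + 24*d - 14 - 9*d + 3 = 15*d + 5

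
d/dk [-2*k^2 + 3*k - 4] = 3 - 4*k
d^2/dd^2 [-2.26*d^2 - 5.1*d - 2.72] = -4.52000000000000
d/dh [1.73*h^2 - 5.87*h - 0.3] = 3.46*h - 5.87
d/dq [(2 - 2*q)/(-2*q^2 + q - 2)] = 2*(2*q^2 - q - (q - 1)*(4*q - 1) + 2)/(2*q^2 - q + 2)^2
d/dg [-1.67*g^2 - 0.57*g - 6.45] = -3.34*g - 0.57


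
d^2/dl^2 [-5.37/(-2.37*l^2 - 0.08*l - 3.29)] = (-60.325506*l^2 - 2.036304*l + 5.37*(4.74*l + 0.08)*(9.48*l + 0.16) - 83.743002)/(2.37*l^2 + 0.08*l + 3.29)^3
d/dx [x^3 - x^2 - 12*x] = 3*x^2 - 2*x - 12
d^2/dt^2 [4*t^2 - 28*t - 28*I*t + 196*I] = 8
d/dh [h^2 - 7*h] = 2*h - 7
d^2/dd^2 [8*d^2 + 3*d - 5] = 16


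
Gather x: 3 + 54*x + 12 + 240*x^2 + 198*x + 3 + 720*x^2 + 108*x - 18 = 960*x^2 + 360*x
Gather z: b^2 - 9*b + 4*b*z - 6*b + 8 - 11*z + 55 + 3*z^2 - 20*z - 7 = b^2 - 15*b + 3*z^2 + z*(4*b - 31) + 56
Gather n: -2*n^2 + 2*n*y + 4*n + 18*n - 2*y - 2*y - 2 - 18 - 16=-2*n^2 + n*(2*y + 22) - 4*y - 36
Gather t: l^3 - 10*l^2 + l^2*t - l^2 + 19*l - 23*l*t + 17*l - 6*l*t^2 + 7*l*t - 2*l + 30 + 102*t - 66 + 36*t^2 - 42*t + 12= l^3 - 11*l^2 + 34*l + t^2*(36 - 6*l) + t*(l^2 - 16*l + 60) - 24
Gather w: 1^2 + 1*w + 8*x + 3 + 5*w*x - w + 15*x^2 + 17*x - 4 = 5*w*x + 15*x^2 + 25*x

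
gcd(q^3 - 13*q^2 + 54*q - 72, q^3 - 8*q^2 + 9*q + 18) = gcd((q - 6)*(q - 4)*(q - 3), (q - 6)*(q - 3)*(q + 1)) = q^2 - 9*q + 18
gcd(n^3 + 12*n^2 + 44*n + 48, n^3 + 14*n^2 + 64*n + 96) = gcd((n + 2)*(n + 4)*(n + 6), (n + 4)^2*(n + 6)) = n^2 + 10*n + 24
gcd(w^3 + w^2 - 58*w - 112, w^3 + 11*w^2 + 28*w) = w + 7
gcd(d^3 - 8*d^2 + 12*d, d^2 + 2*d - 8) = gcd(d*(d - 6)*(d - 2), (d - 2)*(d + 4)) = d - 2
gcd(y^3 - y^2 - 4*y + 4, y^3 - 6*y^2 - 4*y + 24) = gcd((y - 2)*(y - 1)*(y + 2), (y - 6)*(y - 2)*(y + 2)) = y^2 - 4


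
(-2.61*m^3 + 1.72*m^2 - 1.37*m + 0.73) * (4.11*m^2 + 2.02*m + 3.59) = -10.7271*m^5 + 1.797*m^4 - 11.5262*m^3 + 6.4077*m^2 - 3.4437*m + 2.6207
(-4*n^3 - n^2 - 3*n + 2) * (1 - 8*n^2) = 32*n^5 + 8*n^4 + 20*n^3 - 17*n^2 - 3*n + 2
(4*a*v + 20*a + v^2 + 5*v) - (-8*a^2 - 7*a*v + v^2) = 8*a^2 + 11*a*v + 20*a + 5*v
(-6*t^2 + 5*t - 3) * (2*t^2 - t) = -12*t^4 + 16*t^3 - 11*t^2 + 3*t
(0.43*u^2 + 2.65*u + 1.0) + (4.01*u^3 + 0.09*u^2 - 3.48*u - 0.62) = 4.01*u^3 + 0.52*u^2 - 0.83*u + 0.38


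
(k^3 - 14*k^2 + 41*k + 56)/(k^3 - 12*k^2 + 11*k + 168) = (k + 1)/(k + 3)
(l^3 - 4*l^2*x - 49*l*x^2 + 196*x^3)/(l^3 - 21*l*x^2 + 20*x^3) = (-l^2 + 49*x^2)/(-l^2 - 4*l*x + 5*x^2)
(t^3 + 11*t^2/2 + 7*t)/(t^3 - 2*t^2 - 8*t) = (t + 7/2)/(t - 4)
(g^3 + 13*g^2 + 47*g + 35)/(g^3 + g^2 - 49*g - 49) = (g + 5)/(g - 7)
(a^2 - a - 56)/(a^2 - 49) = (a - 8)/(a - 7)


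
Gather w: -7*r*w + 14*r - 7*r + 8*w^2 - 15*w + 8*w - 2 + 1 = 7*r + 8*w^2 + w*(-7*r - 7) - 1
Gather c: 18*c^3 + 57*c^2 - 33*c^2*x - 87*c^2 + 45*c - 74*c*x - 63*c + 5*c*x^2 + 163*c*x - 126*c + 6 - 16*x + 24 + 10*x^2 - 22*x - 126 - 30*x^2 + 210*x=18*c^3 + c^2*(-33*x - 30) + c*(5*x^2 + 89*x - 144) - 20*x^2 + 172*x - 96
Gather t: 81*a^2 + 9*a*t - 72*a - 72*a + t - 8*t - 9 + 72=81*a^2 - 144*a + t*(9*a - 7) + 63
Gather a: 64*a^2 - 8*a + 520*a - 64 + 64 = 64*a^2 + 512*a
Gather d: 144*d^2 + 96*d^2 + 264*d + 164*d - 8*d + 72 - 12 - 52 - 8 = 240*d^2 + 420*d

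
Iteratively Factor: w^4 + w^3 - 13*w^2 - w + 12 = (w - 3)*(w^3 + 4*w^2 - w - 4) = (w - 3)*(w + 4)*(w^2 - 1) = (w - 3)*(w - 1)*(w + 4)*(w + 1)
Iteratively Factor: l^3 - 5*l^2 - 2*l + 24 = (l - 3)*(l^2 - 2*l - 8) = (l - 3)*(l + 2)*(l - 4)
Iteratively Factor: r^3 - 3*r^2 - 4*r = (r + 1)*(r^2 - 4*r) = r*(r + 1)*(r - 4)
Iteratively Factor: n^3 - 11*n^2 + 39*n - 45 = (n - 3)*(n^2 - 8*n + 15) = (n - 3)^2*(n - 5)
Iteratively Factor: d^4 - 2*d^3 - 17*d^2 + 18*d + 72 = (d + 3)*(d^3 - 5*d^2 - 2*d + 24) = (d - 4)*(d + 3)*(d^2 - d - 6) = (d - 4)*(d - 3)*(d + 3)*(d + 2)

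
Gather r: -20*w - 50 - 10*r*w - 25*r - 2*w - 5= r*(-10*w - 25) - 22*w - 55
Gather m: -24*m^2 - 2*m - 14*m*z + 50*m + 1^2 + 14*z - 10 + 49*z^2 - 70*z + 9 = -24*m^2 + m*(48 - 14*z) + 49*z^2 - 56*z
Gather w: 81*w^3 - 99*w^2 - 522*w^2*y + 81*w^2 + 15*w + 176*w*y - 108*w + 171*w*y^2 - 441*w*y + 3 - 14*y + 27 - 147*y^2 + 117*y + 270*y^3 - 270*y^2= 81*w^3 + w^2*(-522*y - 18) + w*(171*y^2 - 265*y - 93) + 270*y^3 - 417*y^2 + 103*y + 30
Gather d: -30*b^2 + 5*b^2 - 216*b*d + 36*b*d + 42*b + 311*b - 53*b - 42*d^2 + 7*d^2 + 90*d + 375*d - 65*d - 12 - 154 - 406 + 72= -25*b^2 + 300*b - 35*d^2 + d*(400 - 180*b) - 500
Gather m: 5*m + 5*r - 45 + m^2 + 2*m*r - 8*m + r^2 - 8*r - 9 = m^2 + m*(2*r - 3) + r^2 - 3*r - 54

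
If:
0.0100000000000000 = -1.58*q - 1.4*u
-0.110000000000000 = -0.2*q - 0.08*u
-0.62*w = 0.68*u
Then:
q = 1.01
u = -1.14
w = 1.26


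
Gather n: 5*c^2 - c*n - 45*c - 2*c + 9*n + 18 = 5*c^2 - 47*c + n*(9 - c) + 18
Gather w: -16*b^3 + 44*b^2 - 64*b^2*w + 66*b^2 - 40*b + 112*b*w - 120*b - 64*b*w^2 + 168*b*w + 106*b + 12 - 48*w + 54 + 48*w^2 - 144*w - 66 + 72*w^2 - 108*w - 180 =-16*b^3 + 110*b^2 - 54*b + w^2*(120 - 64*b) + w*(-64*b^2 + 280*b - 300) - 180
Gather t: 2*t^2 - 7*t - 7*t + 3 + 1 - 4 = 2*t^2 - 14*t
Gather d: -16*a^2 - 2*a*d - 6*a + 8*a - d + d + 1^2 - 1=-16*a^2 - 2*a*d + 2*a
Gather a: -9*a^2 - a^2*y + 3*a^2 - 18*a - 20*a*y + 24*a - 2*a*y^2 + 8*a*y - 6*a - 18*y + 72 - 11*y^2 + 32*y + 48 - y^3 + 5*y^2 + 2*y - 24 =a^2*(-y - 6) + a*(-2*y^2 - 12*y) - y^3 - 6*y^2 + 16*y + 96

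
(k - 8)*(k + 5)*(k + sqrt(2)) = k^3 - 3*k^2 + sqrt(2)*k^2 - 40*k - 3*sqrt(2)*k - 40*sqrt(2)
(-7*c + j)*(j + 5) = -7*c*j - 35*c + j^2 + 5*j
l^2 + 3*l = l*(l + 3)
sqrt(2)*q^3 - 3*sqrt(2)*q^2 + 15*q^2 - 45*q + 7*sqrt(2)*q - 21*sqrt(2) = (q - 3)*(q + 7*sqrt(2))*(sqrt(2)*q + 1)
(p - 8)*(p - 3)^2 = p^3 - 14*p^2 + 57*p - 72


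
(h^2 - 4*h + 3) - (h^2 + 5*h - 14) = 17 - 9*h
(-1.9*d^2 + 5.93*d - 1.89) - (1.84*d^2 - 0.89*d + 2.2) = -3.74*d^2 + 6.82*d - 4.09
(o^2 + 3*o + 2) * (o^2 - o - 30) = o^4 + 2*o^3 - 31*o^2 - 92*o - 60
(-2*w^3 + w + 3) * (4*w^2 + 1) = -8*w^5 + 2*w^3 + 12*w^2 + w + 3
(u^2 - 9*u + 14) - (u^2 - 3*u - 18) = 32 - 6*u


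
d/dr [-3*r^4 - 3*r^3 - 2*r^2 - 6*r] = -12*r^3 - 9*r^2 - 4*r - 6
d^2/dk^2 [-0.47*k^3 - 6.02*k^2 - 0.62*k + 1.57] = -2.82*k - 12.04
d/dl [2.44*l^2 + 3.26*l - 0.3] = 4.88*l + 3.26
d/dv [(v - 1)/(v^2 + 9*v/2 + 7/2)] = 4*(-v^2 + 2*v + 8)/(4*v^4 + 36*v^3 + 109*v^2 + 126*v + 49)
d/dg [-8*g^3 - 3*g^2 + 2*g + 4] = -24*g^2 - 6*g + 2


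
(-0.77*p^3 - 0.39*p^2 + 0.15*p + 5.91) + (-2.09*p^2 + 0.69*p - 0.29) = -0.77*p^3 - 2.48*p^2 + 0.84*p + 5.62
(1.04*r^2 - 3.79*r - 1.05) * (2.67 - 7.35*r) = -7.644*r^3 + 30.6333*r^2 - 2.4018*r - 2.8035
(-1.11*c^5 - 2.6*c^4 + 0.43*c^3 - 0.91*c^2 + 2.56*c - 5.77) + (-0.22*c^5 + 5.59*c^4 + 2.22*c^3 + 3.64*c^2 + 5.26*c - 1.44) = -1.33*c^5 + 2.99*c^4 + 2.65*c^3 + 2.73*c^2 + 7.82*c - 7.21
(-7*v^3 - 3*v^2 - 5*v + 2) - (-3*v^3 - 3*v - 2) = -4*v^3 - 3*v^2 - 2*v + 4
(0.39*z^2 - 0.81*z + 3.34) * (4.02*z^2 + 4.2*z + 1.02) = 1.5678*z^4 - 1.6182*z^3 + 10.4226*z^2 + 13.2018*z + 3.4068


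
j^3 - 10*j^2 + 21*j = j*(j - 7)*(j - 3)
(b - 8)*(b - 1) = b^2 - 9*b + 8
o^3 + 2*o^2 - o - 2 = (o - 1)*(o + 1)*(o + 2)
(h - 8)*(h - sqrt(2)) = h^2 - 8*h - sqrt(2)*h + 8*sqrt(2)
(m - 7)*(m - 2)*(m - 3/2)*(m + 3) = m^4 - 15*m^3/2 - 4*m^2 + 123*m/2 - 63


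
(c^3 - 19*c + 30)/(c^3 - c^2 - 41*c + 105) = (c^2 + 3*c - 10)/(c^2 + 2*c - 35)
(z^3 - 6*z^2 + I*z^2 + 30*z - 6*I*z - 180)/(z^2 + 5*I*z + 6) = (z^2 - z*(6 + 5*I) + 30*I)/(z - I)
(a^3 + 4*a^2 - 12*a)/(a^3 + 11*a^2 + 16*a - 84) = a/(a + 7)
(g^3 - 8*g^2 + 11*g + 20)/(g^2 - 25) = (g^2 - 3*g - 4)/(g + 5)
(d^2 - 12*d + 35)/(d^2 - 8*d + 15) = (d - 7)/(d - 3)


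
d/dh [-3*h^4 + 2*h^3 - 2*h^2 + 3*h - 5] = -12*h^3 + 6*h^2 - 4*h + 3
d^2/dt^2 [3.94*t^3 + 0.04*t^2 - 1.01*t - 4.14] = 23.64*t + 0.08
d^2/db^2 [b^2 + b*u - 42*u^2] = 2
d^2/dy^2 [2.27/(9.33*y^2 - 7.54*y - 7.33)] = (395.202006*y^2 - 319.380828*y - 2.27*(18.66*y - 7.54)*(37.32*y - 15.08) - 310.485606)/(-9.33*y^2 + 7.54*y + 7.33)^3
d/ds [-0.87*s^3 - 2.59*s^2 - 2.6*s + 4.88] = -2.61*s^2 - 5.18*s - 2.6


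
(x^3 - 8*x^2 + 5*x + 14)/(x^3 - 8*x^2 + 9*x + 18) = (x^2 - 9*x + 14)/(x^2 - 9*x + 18)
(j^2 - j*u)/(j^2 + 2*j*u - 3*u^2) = j/(j + 3*u)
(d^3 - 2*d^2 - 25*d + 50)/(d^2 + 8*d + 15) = (d^2 - 7*d + 10)/(d + 3)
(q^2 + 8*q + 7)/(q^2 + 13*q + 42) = (q + 1)/(q + 6)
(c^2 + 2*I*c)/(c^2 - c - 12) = c*(c + 2*I)/(c^2 - c - 12)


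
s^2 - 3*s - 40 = (s - 8)*(s + 5)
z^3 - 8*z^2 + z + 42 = (z - 7)*(z - 3)*(z + 2)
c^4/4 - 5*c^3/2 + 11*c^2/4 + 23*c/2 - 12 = (c/4 + 1/2)*(c - 8)*(c - 3)*(c - 1)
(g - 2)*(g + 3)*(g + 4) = g^3 + 5*g^2 - 2*g - 24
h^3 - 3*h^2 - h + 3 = (h - 3)*(h - 1)*(h + 1)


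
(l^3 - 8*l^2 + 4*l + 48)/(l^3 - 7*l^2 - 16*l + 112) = (l^2 - 4*l - 12)/(l^2 - 3*l - 28)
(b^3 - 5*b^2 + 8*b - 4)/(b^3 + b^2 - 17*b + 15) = (b^2 - 4*b + 4)/(b^2 + 2*b - 15)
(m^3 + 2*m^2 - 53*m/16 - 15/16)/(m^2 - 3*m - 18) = (m^2 - m - 5/16)/(m - 6)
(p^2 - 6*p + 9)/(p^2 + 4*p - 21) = (p - 3)/(p + 7)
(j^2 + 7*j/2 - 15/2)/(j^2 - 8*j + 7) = (2*j^2 + 7*j - 15)/(2*(j^2 - 8*j + 7))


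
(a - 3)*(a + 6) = a^2 + 3*a - 18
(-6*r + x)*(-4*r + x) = 24*r^2 - 10*r*x + x^2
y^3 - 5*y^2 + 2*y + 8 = (y - 4)*(y - 2)*(y + 1)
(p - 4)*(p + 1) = p^2 - 3*p - 4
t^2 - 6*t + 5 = (t - 5)*(t - 1)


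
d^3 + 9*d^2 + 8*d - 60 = (d - 2)*(d + 5)*(d + 6)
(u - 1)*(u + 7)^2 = u^3 + 13*u^2 + 35*u - 49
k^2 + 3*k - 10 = (k - 2)*(k + 5)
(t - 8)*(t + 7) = t^2 - t - 56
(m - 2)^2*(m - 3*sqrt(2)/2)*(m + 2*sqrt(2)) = m^4 - 4*m^3 + sqrt(2)*m^3/2 - 2*sqrt(2)*m^2 - 2*m^2 + 2*sqrt(2)*m + 24*m - 24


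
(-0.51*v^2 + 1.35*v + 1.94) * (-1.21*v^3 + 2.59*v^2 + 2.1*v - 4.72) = 0.6171*v^5 - 2.9544*v^4 + 0.0781000000000001*v^3 + 10.2668*v^2 - 2.298*v - 9.1568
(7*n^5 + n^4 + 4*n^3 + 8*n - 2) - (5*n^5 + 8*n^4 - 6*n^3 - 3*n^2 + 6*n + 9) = 2*n^5 - 7*n^4 + 10*n^3 + 3*n^2 + 2*n - 11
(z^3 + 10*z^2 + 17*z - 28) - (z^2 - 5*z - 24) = z^3 + 9*z^2 + 22*z - 4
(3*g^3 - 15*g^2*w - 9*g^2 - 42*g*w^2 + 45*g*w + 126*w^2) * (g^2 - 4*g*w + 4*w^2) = 3*g^5 - 27*g^4*w - 9*g^4 + 30*g^3*w^2 + 81*g^3*w + 108*g^2*w^3 - 90*g^2*w^2 - 168*g*w^4 - 324*g*w^3 + 504*w^4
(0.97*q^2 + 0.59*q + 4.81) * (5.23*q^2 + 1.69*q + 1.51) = 5.0731*q^4 + 4.725*q^3 + 27.6181*q^2 + 9.0198*q + 7.2631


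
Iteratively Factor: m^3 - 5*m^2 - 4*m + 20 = (m - 5)*(m^2 - 4) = (m - 5)*(m - 2)*(m + 2)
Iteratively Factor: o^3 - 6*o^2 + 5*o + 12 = (o + 1)*(o^2 - 7*o + 12) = (o - 4)*(o + 1)*(o - 3)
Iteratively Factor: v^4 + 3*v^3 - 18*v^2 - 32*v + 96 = (v - 3)*(v^3 + 6*v^2 - 32) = (v - 3)*(v + 4)*(v^2 + 2*v - 8) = (v - 3)*(v + 4)^2*(v - 2)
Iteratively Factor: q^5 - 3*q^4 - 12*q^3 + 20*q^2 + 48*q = (q + 2)*(q^4 - 5*q^3 - 2*q^2 + 24*q) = q*(q + 2)*(q^3 - 5*q^2 - 2*q + 24) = q*(q + 2)^2*(q^2 - 7*q + 12) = q*(q - 4)*(q + 2)^2*(q - 3)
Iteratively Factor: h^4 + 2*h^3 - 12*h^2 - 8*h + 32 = (h - 2)*(h^3 + 4*h^2 - 4*h - 16) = (h - 2)^2*(h^2 + 6*h + 8) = (h - 2)^2*(h + 4)*(h + 2)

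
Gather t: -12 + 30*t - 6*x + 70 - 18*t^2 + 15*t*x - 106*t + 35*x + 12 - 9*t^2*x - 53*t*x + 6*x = t^2*(-9*x - 18) + t*(-38*x - 76) + 35*x + 70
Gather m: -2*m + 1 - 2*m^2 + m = -2*m^2 - m + 1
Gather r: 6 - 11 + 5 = 0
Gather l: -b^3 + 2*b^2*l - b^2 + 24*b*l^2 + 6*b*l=-b^3 - b^2 + 24*b*l^2 + l*(2*b^2 + 6*b)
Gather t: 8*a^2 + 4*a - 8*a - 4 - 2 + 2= 8*a^2 - 4*a - 4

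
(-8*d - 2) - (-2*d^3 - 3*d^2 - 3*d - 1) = 2*d^3 + 3*d^2 - 5*d - 1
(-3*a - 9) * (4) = -12*a - 36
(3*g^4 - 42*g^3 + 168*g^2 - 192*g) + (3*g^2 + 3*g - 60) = 3*g^4 - 42*g^3 + 171*g^2 - 189*g - 60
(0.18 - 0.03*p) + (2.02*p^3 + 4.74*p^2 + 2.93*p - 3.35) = 2.02*p^3 + 4.74*p^2 + 2.9*p - 3.17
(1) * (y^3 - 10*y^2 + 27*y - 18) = y^3 - 10*y^2 + 27*y - 18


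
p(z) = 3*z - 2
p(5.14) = 13.42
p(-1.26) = -5.78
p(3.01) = 7.03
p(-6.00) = -20.00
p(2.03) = 4.09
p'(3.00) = 3.00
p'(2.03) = 3.00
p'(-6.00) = 3.00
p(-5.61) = -18.83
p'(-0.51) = 3.00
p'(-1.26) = 3.00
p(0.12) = -1.64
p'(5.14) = 3.00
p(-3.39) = -12.17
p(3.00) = 7.00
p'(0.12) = 3.00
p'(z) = 3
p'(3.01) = 3.00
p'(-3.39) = 3.00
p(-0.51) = -3.53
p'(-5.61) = 3.00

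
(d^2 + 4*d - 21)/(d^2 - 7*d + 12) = (d + 7)/(d - 4)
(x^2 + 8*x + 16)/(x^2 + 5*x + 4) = (x + 4)/(x + 1)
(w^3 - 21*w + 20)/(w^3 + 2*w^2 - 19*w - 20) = (w - 1)/(w + 1)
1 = 1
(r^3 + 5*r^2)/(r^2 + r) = r*(r + 5)/(r + 1)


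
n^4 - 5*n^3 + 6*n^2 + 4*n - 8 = (n - 2)^3*(n + 1)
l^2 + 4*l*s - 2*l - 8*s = (l - 2)*(l + 4*s)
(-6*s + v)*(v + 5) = -6*s*v - 30*s + v^2 + 5*v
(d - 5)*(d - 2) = d^2 - 7*d + 10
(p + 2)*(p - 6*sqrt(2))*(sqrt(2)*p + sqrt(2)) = sqrt(2)*p^3 - 12*p^2 + 3*sqrt(2)*p^2 - 36*p + 2*sqrt(2)*p - 24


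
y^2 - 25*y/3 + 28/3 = (y - 7)*(y - 4/3)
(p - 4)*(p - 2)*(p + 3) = p^3 - 3*p^2 - 10*p + 24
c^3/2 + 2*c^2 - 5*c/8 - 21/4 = (c/2 + 1)*(c - 3/2)*(c + 7/2)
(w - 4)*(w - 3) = w^2 - 7*w + 12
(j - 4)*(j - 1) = j^2 - 5*j + 4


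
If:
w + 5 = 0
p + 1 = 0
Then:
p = -1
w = -5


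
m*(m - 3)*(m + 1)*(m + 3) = m^4 + m^3 - 9*m^2 - 9*m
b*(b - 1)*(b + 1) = b^3 - b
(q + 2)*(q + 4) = q^2 + 6*q + 8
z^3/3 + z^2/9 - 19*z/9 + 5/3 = (z/3 + 1)*(z - 5/3)*(z - 1)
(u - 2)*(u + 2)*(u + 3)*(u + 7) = u^4 + 10*u^3 + 17*u^2 - 40*u - 84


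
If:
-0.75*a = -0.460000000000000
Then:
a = 0.61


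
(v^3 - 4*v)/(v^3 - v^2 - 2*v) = (v + 2)/(v + 1)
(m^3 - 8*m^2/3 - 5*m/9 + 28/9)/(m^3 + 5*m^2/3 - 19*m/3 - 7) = (m - 4/3)/(m + 3)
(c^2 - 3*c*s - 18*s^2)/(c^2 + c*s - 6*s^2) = (-c + 6*s)/(-c + 2*s)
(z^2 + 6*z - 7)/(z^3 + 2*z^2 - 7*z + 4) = (z + 7)/(z^2 + 3*z - 4)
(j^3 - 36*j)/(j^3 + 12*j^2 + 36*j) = (j - 6)/(j + 6)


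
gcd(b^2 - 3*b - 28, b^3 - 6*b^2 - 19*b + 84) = b^2 - 3*b - 28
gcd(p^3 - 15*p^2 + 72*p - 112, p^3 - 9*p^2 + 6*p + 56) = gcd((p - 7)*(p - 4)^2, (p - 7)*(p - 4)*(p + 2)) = p^2 - 11*p + 28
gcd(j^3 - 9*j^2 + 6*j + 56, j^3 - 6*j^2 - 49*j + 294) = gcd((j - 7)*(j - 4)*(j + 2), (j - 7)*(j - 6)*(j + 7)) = j - 7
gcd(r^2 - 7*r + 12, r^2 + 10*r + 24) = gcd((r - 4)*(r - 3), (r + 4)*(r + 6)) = 1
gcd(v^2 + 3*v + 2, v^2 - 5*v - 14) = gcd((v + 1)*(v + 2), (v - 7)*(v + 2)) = v + 2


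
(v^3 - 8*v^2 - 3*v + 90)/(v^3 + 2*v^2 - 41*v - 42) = (v^2 - 2*v - 15)/(v^2 + 8*v + 7)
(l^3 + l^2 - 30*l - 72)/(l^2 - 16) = (l^2 - 3*l - 18)/(l - 4)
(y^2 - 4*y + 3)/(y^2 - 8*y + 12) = (y^2 - 4*y + 3)/(y^2 - 8*y + 12)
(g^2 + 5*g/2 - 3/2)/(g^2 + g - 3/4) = 2*(g + 3)/(2*g + 3)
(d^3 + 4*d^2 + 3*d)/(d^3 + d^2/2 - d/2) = 2*(d + 3)/(2*d - 1)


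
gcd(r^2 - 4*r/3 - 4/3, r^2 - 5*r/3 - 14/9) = r + 2/3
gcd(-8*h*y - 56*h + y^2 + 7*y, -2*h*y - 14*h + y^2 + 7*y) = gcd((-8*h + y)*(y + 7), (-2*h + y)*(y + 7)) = y + 7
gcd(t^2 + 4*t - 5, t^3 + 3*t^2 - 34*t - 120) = t + 5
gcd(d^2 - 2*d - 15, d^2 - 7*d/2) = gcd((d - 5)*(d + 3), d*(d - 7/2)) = 1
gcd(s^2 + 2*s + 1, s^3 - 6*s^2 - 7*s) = s + 1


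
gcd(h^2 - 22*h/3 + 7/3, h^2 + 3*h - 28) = 1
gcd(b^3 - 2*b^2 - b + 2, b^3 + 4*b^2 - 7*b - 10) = b^2 - b - 2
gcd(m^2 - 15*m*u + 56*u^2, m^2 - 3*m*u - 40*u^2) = -m + 8*u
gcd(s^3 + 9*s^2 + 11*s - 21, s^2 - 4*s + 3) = s - 1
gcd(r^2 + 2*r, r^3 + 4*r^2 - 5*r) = r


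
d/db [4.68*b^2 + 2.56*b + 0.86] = 9.36*b + 2.56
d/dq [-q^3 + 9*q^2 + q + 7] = -3*q^2 + 18*q + 1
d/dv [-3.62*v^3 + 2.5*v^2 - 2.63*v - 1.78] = -10.86*v^2 + 5.0*v - 2.63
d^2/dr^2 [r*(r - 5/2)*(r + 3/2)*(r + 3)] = 12*r^2 + 12*r - 27/2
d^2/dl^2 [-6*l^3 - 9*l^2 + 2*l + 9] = -36*l - 18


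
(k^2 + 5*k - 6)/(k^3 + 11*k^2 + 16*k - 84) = (k - 1)/(k^2 + 5*k - 14)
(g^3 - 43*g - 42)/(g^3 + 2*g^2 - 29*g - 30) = (g - 7)/(g - 5)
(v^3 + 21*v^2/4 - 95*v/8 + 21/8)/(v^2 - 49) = (8*v^2 - 14*v + 3)/(8*(v - 7))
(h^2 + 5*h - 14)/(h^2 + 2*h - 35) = (h - 2)/(h - 5)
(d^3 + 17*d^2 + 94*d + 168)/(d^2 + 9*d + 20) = (d^2 + 13*d + 42)/(d + 5)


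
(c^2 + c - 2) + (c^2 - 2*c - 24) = 2*c^2 - c - 26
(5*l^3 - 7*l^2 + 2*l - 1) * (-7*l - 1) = -35*l^4 + 44*l^3 - 7*l^2 + 5*l + 1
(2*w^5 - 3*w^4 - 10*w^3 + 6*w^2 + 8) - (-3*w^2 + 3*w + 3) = 2*w^5 - 3*w^4 - 10*w^3 + 9*w^2 - 3*w + 5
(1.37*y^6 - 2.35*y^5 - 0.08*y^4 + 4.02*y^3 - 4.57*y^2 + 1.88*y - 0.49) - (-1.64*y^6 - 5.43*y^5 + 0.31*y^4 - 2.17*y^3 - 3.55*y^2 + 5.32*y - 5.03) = 3.01*y^6 + 3.08*y^5 - 0.39*y^4 + 6.19*y^3 - 1.02*y^2 - 3.44*y + 4.54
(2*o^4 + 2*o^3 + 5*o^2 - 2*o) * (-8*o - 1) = -16*o^5 - 18*o^4 - 42*o^3 + 11*o^2 + 2*o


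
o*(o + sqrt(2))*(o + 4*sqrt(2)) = o^3 + 5*sqrt(2)*o^2 + 8*o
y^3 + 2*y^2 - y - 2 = (y - 1)*(y + 1)*(y + 2)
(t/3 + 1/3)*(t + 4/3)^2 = t^3/3 + 11*t^2/9 + 40*t/27 + 16/27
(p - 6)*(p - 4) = p^2 - 10*p + 24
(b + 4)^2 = b^2 + 8*b + 16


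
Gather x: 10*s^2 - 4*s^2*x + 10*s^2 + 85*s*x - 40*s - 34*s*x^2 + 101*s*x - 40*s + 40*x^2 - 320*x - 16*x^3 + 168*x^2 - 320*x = 20*s^2 - 80*s - 16*x^3 + x^2*(208 - 34*s) + x*(-4*s^2 + 186*s - 640)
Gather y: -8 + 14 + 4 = 10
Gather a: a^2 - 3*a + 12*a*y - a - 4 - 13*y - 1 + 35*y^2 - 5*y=a^2 + a*(12*y - 4) + 35*y^2 - 18*y - 5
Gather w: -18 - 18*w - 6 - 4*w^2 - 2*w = -4*w^2 - 20*w - 24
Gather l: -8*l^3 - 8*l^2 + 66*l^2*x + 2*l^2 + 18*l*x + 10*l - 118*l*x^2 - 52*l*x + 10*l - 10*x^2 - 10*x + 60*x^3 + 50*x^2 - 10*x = -8*l^3 + l^2*(66*x - 6) + l*(-118*x^2 - 34*x + 20) + 60*x^3 + 40*x^2 - 20*x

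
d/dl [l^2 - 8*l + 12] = 2*l - 8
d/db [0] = 0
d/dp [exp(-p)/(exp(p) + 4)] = 2*(-exp(p) - 2)*exp(-p)/(exp(2*p) + 8*exp(p) + 16)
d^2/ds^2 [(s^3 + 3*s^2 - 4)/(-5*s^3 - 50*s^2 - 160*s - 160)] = 2*(7*s - 2)/(5*(s^4 + 16*s^3 + 96*s^2 + 256*s + 256))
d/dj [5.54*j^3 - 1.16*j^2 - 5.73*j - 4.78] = 16.62*j^2 - 2.32*j - 5.73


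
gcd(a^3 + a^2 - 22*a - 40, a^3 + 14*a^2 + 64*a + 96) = a + 4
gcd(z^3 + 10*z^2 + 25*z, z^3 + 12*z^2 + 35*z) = z^2 + 5*z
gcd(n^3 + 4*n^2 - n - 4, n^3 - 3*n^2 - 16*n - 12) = n + 1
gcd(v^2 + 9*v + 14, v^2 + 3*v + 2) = v + 2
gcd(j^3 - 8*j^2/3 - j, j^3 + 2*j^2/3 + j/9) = j^2 + j/3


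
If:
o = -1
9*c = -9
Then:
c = -1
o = -1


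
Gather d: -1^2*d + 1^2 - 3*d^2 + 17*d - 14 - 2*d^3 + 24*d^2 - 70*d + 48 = -2*d^3 + 21*d^2 - 54*d + 35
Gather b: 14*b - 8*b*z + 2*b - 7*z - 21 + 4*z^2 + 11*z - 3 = b*(16 - 8*z) + 4*z^2 + 4*z - 24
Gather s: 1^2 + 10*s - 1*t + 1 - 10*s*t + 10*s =s*(20 - 10*t) - t + 2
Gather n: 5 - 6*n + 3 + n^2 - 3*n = n^2 - 9*n + 8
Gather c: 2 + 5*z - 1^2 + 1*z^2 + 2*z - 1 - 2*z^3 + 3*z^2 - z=-2*z^3 + 4*z^2 + 6*z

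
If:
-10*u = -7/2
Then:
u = 7/20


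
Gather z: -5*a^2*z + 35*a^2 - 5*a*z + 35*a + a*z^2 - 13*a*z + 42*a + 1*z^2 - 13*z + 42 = 35*a^2 + 77*a + z^2*(a + 1) + z*(-5*a^2 - 18*a - 13) + 42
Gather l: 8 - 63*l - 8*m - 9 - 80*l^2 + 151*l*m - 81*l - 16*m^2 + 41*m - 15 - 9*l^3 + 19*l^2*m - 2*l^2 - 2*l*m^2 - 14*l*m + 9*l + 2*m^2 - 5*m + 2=-9*l^3 + l^2*(19*m - 82) + l*(-2*m^2 + 137*m - 135) - 14*m^2 + 28*m - 14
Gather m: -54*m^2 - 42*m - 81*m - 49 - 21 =-54*m^2 - 123*m - 70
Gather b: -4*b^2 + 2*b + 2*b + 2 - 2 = -4*b^2 + 4*b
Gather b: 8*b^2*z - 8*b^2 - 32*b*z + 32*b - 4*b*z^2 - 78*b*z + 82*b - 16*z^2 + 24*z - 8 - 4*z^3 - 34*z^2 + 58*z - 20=b^2*(8*z - 8) + b*(-4*z^2 - 110*z + 114) - 4*z^3 - 50*z^2 + 82*z - 28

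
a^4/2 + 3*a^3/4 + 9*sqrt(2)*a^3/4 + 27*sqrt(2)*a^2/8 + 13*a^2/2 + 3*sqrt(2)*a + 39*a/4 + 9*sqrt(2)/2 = (a/2 + sqrt(2))*(a + 3/2)*(a + sqrt(2))*(a + 3*sqrt(2)/2)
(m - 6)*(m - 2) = m^2 - 8*m + 12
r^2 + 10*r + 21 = (r + 3)*(r + 7)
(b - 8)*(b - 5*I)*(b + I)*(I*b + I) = I*b^4 + 4*b^3 - 7*I*b^3 - 28*b^2 - 3*I*b^2 - 32*b - 35*I*b - 40*I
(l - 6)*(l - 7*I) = l^2 - 6*l - 7*I*l + 42*I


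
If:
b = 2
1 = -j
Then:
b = 2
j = -1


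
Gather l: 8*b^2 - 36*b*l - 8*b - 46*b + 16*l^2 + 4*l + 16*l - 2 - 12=8*b^2 - 54*b + 16*l^2 + l*(20 - 36*b) - 14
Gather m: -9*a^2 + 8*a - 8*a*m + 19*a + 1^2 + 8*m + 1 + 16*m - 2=-9*a^2 + 27*a + m*(24 - 8*a)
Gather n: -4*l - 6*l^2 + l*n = -6*l^2 + l*n - 4*l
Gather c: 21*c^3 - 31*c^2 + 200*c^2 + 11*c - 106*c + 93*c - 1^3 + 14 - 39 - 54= 21*c^3 + 169*c^2 - 2*c - 80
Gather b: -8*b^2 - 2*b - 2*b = -8*b^2 - 4*b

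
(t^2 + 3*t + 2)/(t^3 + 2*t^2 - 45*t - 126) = (t^2 + 3*t + 2)/(t^3 + 2*t^2 - 45*t - 126)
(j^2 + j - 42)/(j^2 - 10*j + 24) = (j + 7)/(j - 4)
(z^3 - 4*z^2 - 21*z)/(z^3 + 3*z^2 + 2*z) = (z^2 - 4*z - 21)/(z^2 + 3*z + 2)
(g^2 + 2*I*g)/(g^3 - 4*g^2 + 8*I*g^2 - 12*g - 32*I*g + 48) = g/(g^2 + g*(-4 + 6*I) - 24*I)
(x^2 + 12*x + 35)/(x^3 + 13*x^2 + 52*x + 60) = (x + 7)/(x^2 + 8*x + 12)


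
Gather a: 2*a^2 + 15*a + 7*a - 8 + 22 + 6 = 2*a^2 + 22*a + 20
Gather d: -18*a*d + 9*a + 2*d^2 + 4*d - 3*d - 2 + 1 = 9*a + 2*d^2 + d*(1 - 18*a) - 1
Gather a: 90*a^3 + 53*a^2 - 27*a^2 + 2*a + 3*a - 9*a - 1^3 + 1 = 90*a^3 + 26*a^2 - 4*a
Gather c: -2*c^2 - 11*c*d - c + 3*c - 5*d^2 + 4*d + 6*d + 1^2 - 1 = -2*c^2 + c*(2 - 11*d) - 5*d^2 + 10*d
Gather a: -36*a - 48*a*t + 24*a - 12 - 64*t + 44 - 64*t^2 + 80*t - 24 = a*(-48*t - 12) - 64*t^2 + 16*t + 8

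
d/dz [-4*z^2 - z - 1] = -8*z - 1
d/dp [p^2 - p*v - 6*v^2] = 2*p - v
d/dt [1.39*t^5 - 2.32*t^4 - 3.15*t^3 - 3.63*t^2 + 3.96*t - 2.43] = 6.95*t^4 - 9.28*t^3 - 9.45*t^2 - 7.26*t + 3.96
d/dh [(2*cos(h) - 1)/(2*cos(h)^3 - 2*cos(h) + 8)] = (3*sin(h)^2 + 3*cos(h) + cos(3*h) - 10)*sin(h)/(2*(sin(h)^2*cos(h) - 4)^2)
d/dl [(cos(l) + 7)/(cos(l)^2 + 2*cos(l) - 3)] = (cos(l)^2 + 14*cos(l) + 17)*sin(l)/(cos(l)^2 + 2*cos(l) - 3)^2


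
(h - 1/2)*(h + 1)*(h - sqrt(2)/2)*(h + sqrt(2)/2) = h^4 + h^3/2 - h^2 - h/4 + 1/4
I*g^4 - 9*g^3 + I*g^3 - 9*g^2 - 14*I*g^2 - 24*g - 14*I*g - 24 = (g + 1)*(g + 4*I)*(g + 6*I)*(I*g + 1)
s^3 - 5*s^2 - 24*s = s*(s - 8)*(s + 3)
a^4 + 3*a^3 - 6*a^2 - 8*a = a*(a - 2)*(a + 1)*(a + 4)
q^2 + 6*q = q*(q + 6)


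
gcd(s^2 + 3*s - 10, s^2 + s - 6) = s - 2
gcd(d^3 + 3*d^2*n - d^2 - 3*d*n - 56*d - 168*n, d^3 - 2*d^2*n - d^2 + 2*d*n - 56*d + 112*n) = d^2 - d - 56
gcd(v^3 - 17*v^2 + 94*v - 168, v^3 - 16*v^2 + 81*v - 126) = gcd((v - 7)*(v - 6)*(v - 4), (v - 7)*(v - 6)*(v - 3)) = v^2 - 13*v + 42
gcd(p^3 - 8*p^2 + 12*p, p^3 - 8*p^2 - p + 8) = 1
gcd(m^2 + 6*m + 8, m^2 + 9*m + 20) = m + 4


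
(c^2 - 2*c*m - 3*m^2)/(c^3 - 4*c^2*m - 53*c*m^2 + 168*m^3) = (c + m)/(c^2 - c*m - 56*m^2)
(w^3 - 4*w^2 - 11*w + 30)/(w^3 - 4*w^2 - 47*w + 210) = (w^2 + w - 6)/(w^2 + w - 42)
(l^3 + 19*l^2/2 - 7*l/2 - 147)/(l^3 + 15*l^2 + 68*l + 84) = (l - 7/2)/(l + 2)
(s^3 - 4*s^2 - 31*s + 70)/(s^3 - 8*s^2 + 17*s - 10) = (s^2 - 2*s - 35)/(s^2 - 6*s + 5)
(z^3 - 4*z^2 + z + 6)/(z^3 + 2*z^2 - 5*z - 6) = (z - 3)/(z + 3)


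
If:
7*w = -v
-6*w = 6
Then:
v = 7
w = -1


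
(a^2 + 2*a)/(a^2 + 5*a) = (a + 2)/(a + 5)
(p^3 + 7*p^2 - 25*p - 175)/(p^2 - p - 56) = (p^2 - 25)/(p - 8)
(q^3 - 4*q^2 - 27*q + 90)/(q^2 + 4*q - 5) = (q^2 - 9*q + 18)/(q - 1)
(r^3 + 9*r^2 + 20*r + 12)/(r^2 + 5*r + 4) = (r^2 + 8*r + 12)/(r + 4)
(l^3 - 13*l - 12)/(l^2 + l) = l - 1 - 12/l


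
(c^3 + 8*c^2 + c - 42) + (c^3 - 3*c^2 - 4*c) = 2*c^3 + 5*c^2 - 3*c - 42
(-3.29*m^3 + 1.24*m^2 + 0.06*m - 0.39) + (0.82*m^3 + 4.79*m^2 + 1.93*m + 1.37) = -2.47*m^3 + 6.03*m^2 + 1.99*m + 0.98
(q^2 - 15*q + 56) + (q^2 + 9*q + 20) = 2*q^2 - 6*q + 76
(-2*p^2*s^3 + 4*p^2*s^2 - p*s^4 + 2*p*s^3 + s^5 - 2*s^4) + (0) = -2*p^2*s^3 + 4*p^2*s^2 - p*s^4 + 2*p*s^3 + s^5 - 2*s^4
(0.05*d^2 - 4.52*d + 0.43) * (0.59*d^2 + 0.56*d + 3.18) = 0.0295*d^4 - 2.6388*d^3 - 2.1185*d^2 - 14.1328*d + 1.3674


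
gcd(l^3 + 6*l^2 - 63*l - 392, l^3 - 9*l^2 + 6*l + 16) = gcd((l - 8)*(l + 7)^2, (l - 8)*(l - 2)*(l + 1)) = l - 8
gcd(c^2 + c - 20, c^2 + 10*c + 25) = c + 5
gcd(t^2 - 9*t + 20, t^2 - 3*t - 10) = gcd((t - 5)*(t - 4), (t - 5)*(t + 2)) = t - 5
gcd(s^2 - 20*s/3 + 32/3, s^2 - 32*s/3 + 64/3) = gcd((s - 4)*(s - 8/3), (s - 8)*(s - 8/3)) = s - 8/3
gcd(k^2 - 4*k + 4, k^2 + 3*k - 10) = k - 2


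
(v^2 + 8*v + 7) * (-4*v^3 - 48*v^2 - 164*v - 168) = -4*v^5 - 80*v^4 - 576*v^3 - 1816*v^2 - 2492*v - 1176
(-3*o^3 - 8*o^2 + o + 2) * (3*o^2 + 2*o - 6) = -9*o^5 - 30*o^4 + 5*o^3 + 56*o^2 - 2*o - 12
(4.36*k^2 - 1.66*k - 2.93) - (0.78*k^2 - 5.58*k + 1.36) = 3.58*k^2 + 3.92*k - 4.29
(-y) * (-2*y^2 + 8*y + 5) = 2*y^3 - 8*y^2 - 5*y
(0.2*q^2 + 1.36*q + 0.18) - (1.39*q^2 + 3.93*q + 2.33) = -1.19*q^2 - 2.57*q - 2.15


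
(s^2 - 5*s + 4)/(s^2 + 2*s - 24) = (s - 1)/(s + 6)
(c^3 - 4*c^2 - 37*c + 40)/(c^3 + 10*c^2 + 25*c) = (c^2 - 9*c + 8)/(c*(c + 5))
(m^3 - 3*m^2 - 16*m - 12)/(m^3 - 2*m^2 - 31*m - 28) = (m^2 - 4*m - 12)/(m^2 - 3*m - 28)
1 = 1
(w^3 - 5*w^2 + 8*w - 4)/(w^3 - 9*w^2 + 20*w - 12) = (w - 2)/(w - 6)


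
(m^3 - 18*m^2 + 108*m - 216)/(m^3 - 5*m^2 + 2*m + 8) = (m^3 - 18*m^2 + 108*m - 216)/(m^3 - 5*m^2 + 2*m + 8)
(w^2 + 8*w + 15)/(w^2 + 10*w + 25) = (w + 3)/(w + 5)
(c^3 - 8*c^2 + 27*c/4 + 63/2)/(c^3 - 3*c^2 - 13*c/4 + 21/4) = (c - 6)/(c - 1)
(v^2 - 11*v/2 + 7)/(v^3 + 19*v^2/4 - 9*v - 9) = 2*(2*v - 7)/(4*v^2 + 27*v + 18)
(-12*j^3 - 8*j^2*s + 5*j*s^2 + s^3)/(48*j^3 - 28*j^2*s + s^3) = (j + s)/(-4*j + s)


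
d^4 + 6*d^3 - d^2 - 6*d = d*(d - 1)*(d + 1)*(d + 6)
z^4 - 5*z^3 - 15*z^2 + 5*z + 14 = (z - 7)*(z - 1)*(z + 1)*(z + 2)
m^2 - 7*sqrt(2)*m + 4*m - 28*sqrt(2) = (m + 4)*(m - 7*sqrt(2))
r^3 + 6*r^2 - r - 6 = (r - 1)*(r + 1)*(r + 6)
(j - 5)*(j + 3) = j^2 - 2*j - 15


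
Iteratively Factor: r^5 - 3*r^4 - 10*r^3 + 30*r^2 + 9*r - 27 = (r - 3)*(r^4 - 10*r^2 + 9) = (r - 3)*(r + 1)*(r^3 - r^2 - 9*r + 9) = (r - 3)*(r + 1)*(r + 3)*(r^2 - 4*r + 3) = (r - 3)^2*(r + 1)*(r + 3)*(r - 1)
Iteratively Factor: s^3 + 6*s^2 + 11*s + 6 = (s + 2)*(s^2 + 4*s + 3) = (s + 2)*(s + 3)*(s + 1)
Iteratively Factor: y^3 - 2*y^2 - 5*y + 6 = (y - 3)*(y^2 + y - 2) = (y - 3)*(y + 2)*(y - 1)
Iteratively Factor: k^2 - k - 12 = (k - 4)*(k + 3)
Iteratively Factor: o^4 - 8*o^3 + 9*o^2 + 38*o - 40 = (o - 5)*(o^3 - 3*o^2 - 6*o + 8) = (o - 5)*(o + 2)*(o^2 - 5*o + 4) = (o - 5)*(o - 4)*(o + 2)*(o - 1)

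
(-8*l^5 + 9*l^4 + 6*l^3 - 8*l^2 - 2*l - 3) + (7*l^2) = -8*l^5 + 9*l^4 + 6*l^3 - l^2 - 2*l - 3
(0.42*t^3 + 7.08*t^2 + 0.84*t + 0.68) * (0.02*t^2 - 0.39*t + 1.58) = 0.0084*t^5 - 0.0222*t^4 - 2.0808*t^3 + 10.8724*t^2 + 1.062*t + 1.0744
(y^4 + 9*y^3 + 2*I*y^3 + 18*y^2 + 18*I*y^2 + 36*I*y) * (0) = 0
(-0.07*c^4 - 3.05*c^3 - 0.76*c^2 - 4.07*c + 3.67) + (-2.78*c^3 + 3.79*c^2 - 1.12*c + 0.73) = -0.07*c^4 - 5.83*c^3 + 3.03*c^2 - 5.19*c + 4.4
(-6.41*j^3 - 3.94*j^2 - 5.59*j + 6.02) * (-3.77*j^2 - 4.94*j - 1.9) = 24.1657*j^5 + 46.5192*j^4 + 52.7169*j^3 + 12.4052*j^2 - 19.1178*j - 11.438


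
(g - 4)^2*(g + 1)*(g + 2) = g^4 - 5*g^3 - 6*g^2 + 32*g + 32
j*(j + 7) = j^2 + 7*j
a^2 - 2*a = a*(a - 2)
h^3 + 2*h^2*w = h^2*(h + 2*w)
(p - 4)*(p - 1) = p^2 - 5*p + 4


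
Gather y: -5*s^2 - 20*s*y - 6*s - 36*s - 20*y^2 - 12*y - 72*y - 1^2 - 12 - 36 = -5*s^2 - 42*s - 20*y^2 + y*(-20*s - 84) - 49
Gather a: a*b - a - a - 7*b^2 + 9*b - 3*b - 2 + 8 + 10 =a*(b - 2) - 7*b^2 + 6*b + 16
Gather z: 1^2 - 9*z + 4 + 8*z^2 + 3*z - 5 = 8*z^2 - 6*z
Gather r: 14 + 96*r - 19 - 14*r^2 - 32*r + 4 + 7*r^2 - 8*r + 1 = -7*r^2 + 56*r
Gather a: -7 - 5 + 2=-10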